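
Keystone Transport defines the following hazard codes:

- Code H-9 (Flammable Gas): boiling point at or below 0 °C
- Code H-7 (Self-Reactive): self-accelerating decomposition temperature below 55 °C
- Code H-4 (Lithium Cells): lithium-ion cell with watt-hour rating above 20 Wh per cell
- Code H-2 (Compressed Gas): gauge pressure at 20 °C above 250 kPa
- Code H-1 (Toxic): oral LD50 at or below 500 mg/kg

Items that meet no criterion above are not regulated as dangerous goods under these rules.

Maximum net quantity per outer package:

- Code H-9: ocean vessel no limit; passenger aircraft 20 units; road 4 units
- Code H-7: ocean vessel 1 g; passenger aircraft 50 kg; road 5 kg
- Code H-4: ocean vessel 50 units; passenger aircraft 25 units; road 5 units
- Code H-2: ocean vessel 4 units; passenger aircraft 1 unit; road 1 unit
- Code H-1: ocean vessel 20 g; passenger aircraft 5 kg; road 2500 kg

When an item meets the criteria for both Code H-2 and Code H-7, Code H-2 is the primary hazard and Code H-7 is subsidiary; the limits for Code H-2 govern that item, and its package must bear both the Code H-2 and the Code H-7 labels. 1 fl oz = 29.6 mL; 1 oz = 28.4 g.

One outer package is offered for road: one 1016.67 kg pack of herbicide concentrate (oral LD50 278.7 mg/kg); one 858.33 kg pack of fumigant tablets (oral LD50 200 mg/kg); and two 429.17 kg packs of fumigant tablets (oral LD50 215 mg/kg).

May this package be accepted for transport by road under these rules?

No

The herbicide concentrate has oral LD50 278.7 mg/kg, which is ≤ 500 mg/kg, so it is Code H-1 (Toxic).
Oral LD50 200 mg/kg meets the Code H-1 criterion (Toxic), so the fumigant tablets are Code H-1.
Fumigant tablets: oral LD50 215 mg/kg ≤ 500 mg/kg → Code H-1 (Toxic).
Total Code H-1: 1016.67 kg + 858.33 kg + (two 429.17 kg packs = 858.34 kg) = 2733.34 kg.
2733.34 kg > 2500 kg (road limit, Code H-1) — over the limit.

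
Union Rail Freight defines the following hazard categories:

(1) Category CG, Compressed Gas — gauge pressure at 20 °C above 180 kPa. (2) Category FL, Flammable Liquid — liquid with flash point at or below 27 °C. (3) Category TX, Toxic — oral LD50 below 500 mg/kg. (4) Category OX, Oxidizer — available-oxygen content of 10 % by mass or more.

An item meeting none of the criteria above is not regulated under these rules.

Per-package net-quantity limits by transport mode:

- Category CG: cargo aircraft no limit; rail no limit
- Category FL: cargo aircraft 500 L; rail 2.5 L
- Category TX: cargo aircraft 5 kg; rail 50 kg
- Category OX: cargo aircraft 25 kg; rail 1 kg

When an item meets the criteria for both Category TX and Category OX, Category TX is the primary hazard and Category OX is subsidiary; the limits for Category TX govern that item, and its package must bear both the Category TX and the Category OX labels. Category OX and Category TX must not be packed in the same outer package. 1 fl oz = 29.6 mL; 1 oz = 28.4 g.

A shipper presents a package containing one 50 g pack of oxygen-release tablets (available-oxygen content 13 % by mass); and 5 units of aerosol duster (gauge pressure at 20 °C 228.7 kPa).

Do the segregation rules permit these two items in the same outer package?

The oxygen-release tablets have available-oxygen content 13 % by mass, which is ≥ 10 % by mass, so they are Category OX (Oxidizer).
With gauge pressure at 20 °C 228.7 kPa (> 180 kPa), the aerosol duster falls in Category CG.
No segregation rule bars Category OX with Category CG.

Yes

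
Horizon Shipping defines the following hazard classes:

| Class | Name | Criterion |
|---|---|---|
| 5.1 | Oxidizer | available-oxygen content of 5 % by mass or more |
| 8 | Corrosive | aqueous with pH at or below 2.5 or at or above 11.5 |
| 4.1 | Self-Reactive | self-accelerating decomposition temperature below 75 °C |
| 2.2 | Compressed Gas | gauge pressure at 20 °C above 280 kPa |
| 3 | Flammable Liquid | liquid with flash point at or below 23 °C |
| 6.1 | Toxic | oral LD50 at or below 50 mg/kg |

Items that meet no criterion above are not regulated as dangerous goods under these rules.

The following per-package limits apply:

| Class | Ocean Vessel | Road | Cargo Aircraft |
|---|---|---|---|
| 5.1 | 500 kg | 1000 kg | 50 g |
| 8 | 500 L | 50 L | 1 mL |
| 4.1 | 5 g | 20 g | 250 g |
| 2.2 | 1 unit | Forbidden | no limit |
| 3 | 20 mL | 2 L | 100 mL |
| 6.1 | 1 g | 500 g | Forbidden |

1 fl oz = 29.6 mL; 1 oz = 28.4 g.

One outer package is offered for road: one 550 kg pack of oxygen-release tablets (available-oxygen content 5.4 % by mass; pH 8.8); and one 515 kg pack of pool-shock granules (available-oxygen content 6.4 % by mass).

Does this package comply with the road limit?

Oxygen-release tablets: available-oxygen content 5.4 % by mass ≥ 5 % by mass → Class 5.1 (Oxidizer).
The pool-shock granules have available-oxygen content 6.4 % by mass, which is ≥ 5 % by mass, so they are Class 5.1 (Oxidizer).
Total Class 5.1: 550 kg + 515 kg = 1065 kg.
That exceeds the Class 5.1 road limit of 1000 kg.

No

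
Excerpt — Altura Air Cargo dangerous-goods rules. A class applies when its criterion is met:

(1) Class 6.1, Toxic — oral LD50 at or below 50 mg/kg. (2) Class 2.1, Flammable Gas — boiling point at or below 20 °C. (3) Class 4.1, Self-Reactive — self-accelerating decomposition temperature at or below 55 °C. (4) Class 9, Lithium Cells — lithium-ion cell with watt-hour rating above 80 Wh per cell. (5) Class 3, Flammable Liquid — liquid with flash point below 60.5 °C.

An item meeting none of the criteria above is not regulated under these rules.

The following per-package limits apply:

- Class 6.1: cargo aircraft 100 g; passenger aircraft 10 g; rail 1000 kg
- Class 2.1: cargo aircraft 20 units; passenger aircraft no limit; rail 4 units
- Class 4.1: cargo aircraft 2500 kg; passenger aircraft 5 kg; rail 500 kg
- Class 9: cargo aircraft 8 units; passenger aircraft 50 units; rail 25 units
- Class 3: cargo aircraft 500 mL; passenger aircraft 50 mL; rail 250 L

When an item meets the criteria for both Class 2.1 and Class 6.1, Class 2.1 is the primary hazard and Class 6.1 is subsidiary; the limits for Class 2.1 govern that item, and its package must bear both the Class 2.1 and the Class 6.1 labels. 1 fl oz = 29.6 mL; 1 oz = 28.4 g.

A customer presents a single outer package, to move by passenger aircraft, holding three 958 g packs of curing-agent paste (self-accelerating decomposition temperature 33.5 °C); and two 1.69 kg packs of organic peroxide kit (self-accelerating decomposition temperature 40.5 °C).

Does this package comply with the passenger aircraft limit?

No

Self-accelerating decomposition temperature 33.5 °C meets the Class 4.1 criterion (Self-Reactive), so the curing-agent paste is Class 4.1.
Self-accelerating decomposition temperature 40.5 °C meets the Class 4.1 criterion (Self-Reactive), so the organic peroxide kit is Class 4.1.
Class 4.1 net quantity: (three 958 g packs = 2.874 kg) + (two 1.69 kg packs = 3.38 kg) = 6.254 kg.
6.254 kg > 5 kg (passenger aircraft limit, Class 4.1) — over the limit.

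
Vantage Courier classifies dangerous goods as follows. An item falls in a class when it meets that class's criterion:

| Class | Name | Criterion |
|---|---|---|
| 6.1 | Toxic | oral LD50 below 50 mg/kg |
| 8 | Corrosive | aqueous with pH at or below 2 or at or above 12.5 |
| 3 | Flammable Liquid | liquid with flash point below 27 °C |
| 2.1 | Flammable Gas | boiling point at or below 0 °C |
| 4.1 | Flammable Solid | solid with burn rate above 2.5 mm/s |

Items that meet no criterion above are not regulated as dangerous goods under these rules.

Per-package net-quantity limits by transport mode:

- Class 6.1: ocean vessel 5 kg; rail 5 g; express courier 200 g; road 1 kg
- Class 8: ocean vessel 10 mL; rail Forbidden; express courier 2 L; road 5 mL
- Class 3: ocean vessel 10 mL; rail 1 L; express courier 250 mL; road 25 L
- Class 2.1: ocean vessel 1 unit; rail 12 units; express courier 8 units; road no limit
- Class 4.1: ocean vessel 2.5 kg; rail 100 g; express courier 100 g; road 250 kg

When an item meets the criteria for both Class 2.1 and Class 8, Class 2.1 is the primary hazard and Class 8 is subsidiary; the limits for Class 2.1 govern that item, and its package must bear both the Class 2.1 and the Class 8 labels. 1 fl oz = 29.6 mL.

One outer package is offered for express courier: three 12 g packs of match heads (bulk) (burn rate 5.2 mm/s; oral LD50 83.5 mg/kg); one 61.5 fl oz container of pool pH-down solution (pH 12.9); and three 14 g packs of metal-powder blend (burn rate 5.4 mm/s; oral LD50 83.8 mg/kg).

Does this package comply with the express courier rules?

Yes

Burn rate 5.2 mm/s meets the Class 4.1 criterion (Flammable Solid), so the match heads (bulk) are Class 4.1.
With pH 12.9 (≥ 12.5), the pool pH-down solution falls in Class 8.
Burn rate 5.4 mm/s meets the Class 4.1 criterion (Flammable Solid), so the metal-powder blend is Class 4.1.
Class 8 quantity: one 61.5 fl oz container = 1820.4 mL.
That is within the Class 8 express courier limit of 2 L.
Class 4.1 net quantity: (three 12 g packs = 36 g) + (three 14 g packs = 42 g) = 78 g.
78 g ≤ 100 g (express courier limit, Class 4.1) — within limit.
Every hazard class is within its express courier limit and no segregation rule is violated.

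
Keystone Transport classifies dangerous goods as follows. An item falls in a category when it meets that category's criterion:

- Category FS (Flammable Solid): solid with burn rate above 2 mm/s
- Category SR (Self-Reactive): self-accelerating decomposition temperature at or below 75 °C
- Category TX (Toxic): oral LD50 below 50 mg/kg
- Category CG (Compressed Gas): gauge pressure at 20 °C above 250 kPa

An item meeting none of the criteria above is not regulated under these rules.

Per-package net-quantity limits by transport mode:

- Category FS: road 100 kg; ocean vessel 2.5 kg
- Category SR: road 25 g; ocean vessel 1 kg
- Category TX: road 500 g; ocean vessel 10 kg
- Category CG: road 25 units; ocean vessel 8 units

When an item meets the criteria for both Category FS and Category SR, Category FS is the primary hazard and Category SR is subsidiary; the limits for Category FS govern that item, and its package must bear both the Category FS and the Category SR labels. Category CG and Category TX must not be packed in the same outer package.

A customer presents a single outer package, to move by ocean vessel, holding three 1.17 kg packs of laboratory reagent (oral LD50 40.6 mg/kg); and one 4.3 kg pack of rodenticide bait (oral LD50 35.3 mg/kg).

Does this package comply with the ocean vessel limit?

The laboratory reagent has oral LD50 40.6 mg/kg, which is < 50 mg/kg, so it is Category TX (Toxic).
Rodenticide bait: oral LD50 35.3 mg/kg < 50 mg/kg → Category TX (Toxic).
Total Category TX: (three 1.17 kg packs = 3.51 kg) + 4.3 kg = 7.81 kg.
That is within the Category TX ocean vessel limit of 10 kg.

Yes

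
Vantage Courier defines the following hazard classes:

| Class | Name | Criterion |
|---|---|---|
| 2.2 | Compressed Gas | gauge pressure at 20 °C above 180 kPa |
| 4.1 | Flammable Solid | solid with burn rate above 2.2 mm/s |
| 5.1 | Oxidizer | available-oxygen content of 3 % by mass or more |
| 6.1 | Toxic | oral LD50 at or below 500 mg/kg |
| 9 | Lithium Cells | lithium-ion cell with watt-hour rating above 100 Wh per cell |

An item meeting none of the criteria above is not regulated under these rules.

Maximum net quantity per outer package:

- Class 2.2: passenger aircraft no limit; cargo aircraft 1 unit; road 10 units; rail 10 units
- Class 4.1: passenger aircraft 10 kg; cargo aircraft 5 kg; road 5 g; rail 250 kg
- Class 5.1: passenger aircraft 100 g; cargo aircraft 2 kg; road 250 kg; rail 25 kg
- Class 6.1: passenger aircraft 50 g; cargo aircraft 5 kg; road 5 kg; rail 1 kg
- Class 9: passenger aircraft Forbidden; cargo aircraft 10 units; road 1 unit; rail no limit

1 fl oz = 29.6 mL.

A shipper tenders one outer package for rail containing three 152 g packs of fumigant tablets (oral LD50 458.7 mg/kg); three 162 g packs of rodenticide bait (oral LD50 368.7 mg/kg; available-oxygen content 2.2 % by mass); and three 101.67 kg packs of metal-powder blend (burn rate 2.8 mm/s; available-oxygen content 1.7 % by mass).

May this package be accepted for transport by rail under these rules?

No

Fumigant tablets: oral LD50 458.7 mg/kg ≤ 500 mg/kg → Class 6.1 (Toxic).
With oral LD50 368.7 mg/kg (≤ 500 mg/kg), the rodenticide bait falls in Class 6.1.
Metal-powder blend: burn rate 2.8 mm/s > 2.2 mm/s → Class 4.1 (Flammable Solid).
Class 6.1 net quantity: (three 152 g packs = 456 g) + (three 162 g packs = 486 g) = 942 g.
942 g is within the rail limit of 1 kg for Class 6.1.
Class 4.1 quantity: three 101.67 kg packs = 305.01 kg.
305.01 kg exceeds the rail limit of 250 kg for Class 4.1.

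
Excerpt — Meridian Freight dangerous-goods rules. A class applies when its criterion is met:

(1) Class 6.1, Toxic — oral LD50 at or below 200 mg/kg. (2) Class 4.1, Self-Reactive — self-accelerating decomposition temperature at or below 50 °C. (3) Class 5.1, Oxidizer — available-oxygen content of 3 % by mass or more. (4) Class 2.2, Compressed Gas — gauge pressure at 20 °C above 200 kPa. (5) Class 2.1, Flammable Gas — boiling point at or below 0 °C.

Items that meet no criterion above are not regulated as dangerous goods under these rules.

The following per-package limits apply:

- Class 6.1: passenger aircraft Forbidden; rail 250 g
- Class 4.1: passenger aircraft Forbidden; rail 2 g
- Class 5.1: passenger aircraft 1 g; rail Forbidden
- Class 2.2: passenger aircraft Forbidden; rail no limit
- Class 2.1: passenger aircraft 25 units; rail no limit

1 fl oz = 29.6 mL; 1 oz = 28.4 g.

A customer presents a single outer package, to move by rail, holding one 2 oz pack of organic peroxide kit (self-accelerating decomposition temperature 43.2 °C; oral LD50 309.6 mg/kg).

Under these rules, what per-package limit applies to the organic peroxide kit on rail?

Organic peroxide kit: self-accelerating decomposition temperature 43.2 °C ≤ 50 °C → Class 4.1 (Self-Reactive).
The rail limit for Class 4.1 is 2 g.

2 g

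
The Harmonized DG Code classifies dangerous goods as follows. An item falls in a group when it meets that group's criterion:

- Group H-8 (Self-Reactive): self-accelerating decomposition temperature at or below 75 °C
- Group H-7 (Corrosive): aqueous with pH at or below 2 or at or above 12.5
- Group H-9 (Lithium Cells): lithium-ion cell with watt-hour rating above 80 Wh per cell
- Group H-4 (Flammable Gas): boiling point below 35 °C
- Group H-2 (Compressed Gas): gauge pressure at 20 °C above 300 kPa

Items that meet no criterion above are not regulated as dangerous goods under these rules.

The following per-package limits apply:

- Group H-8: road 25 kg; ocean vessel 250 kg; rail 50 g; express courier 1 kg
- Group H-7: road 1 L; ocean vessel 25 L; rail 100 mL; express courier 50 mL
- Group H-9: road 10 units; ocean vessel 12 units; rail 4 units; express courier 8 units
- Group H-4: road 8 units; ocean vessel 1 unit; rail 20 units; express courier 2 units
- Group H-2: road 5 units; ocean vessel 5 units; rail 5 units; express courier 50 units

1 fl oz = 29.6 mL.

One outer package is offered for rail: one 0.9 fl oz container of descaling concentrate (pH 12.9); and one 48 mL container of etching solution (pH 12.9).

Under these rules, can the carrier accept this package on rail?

Yes

The descaling concentrate has pH 12.9, which is ≥ 12.5, so it is Group H-7 (Corrosive).
pH 12.9 meets the Group H-7 criterion (Corrosive), so the etching solution is Group H-7.
Group H-7 net quantity: (one 0.9 fl oz container = 26.64 mL) + 48 mL = 74.64 mL.
74.64 mL ≤ 100 mL (rail limit, Group H-7) — within limit.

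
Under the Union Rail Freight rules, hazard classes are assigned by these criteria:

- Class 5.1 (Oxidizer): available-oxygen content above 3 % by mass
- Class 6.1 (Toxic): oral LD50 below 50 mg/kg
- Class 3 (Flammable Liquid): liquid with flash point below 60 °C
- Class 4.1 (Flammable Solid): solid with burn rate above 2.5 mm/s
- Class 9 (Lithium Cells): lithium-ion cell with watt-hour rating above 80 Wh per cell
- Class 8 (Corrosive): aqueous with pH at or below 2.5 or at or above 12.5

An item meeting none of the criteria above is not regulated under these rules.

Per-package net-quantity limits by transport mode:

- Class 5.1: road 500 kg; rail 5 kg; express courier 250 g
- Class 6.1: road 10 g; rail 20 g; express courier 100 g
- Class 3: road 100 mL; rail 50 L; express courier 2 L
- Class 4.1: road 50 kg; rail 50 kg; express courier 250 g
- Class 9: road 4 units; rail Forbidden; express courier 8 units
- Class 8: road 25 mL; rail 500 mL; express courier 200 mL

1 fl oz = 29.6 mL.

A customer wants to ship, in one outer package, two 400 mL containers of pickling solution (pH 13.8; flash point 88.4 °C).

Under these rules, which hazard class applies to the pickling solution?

With pH 13.8 (≥ 12.5), the pickling solution falls in Class 8.

Class 8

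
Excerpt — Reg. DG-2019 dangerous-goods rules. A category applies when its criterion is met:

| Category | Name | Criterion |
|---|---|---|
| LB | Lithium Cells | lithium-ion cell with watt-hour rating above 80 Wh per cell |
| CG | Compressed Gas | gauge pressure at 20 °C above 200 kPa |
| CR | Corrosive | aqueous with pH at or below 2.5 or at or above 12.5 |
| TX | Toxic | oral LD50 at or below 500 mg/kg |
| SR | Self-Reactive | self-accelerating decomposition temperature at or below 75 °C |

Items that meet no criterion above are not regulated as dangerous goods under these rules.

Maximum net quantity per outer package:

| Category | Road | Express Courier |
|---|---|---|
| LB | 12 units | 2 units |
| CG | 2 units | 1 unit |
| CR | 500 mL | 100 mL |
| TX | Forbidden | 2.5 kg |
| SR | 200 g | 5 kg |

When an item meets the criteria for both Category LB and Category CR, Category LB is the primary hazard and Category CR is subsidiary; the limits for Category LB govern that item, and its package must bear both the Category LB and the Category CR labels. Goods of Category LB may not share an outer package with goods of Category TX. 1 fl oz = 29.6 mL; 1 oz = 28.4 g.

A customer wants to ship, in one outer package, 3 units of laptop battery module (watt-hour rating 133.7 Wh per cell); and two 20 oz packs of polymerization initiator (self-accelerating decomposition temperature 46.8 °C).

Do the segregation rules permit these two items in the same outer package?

Watt-hour rating 133.7 Wh per cell meets the Category LB criterion (Lithium Cells), so the laptop battery module is Category LB.
With self-accelerating decomposition temperature 46.8 °C (≤ 75 °C), the polymerization initiator falls in Category SR.
No segregation rule bars Category LB with Category SR.

Yes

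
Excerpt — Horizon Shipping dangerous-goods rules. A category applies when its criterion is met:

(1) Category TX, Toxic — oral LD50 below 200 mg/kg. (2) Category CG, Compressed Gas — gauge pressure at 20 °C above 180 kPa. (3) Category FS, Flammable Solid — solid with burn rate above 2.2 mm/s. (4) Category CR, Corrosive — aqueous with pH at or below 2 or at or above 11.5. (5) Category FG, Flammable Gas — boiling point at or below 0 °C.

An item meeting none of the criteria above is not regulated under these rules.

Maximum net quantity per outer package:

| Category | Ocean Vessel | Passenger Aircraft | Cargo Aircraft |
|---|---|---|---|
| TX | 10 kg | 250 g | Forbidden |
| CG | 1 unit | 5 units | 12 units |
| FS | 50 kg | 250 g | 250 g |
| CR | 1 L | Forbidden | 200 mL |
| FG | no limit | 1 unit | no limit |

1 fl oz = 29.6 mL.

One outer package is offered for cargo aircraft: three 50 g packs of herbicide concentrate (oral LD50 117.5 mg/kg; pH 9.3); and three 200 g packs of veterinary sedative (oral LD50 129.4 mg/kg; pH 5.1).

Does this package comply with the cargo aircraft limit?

With oral LD50 117.5 mg/kg (< 200 mg/kg), the herbicide concentrate falls in Category TX.
With oral LD50 129.4 mg/kg (< 200 mg/kg), the veterinary sedative falls in Category TX.
Total Category TX: (three 50 g packs = 150 g) + (three 200 g packs = 600 g) = 750 g.
By cargo aircraft, Category TX is Forbidden regardless of quantity.

No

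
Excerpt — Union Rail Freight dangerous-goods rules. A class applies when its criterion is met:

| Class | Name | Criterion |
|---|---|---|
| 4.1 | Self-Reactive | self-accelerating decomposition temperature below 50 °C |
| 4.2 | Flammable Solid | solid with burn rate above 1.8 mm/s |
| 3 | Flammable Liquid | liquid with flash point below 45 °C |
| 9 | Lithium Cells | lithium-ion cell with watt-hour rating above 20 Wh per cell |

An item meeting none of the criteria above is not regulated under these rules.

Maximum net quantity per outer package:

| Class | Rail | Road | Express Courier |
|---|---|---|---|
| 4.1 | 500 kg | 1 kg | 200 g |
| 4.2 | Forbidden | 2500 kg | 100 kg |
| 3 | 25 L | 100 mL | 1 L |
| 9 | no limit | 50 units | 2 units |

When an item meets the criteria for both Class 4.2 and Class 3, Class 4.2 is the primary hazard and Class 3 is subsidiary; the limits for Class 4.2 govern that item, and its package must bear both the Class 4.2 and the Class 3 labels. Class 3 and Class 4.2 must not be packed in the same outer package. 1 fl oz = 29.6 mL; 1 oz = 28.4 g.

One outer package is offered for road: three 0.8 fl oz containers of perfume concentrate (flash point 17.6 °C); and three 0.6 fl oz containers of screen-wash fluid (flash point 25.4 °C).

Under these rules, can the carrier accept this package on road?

No

Perfume concentrate: flash point 17.6 °C < 45 °C → Class 3 (Flammable Liquid).
The screen-wash fluid has flash point 25.4 °C, which is < 45 °C, so it is Class 3 (Flammable Liquid).
Class 3 net quantity: (three 0.8 fl oz containers = 71.04 mL) + (three 0.6 fl oz containers = 53.28 mL) = 124.32 mL.
124.32 mL > 100 mL (road limit, Class 3) — over the limit.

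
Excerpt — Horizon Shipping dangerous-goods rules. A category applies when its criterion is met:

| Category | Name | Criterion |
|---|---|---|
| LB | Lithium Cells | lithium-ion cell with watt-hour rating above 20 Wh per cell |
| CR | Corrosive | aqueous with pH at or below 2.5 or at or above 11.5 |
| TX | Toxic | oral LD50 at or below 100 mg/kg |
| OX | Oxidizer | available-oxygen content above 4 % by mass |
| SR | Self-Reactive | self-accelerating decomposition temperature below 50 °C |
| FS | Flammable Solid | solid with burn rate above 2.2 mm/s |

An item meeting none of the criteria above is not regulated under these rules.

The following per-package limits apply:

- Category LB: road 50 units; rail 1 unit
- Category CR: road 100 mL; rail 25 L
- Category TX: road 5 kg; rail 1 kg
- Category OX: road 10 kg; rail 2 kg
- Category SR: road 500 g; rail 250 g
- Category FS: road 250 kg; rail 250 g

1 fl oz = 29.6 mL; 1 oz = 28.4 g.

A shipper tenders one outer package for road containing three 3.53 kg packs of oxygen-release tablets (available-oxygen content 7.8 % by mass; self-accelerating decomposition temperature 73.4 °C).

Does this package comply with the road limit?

The oxygen-release tablets have available-oxygen content 7.8 % by mass, which is > 4 % by mass, so they are Category OX (Oxidizer).
Category OX quantity: three 3.53 kg packs = 10.59 kg.
10.59 kg > 10 kg (road limit, Category OX) — over the limit.

No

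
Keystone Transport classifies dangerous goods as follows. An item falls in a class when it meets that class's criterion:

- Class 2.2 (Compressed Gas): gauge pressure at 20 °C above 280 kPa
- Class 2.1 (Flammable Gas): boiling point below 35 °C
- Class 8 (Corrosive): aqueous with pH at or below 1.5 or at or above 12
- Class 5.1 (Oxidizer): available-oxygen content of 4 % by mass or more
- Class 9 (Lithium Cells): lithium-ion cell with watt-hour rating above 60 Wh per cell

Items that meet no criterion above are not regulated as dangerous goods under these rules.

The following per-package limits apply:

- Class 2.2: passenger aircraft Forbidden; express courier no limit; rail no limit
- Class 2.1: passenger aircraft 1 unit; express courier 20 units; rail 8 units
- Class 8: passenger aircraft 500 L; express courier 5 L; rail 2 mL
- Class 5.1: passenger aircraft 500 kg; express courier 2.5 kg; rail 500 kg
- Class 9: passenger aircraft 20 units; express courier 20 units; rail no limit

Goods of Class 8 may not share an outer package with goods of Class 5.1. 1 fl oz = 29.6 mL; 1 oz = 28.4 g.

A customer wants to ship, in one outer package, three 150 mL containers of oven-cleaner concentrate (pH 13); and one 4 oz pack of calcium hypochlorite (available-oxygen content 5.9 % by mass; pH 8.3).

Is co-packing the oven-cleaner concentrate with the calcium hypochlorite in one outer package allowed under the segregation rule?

No

pH 13 meets the Class 8 criterion (Corrosive), so the oven-cleaner concentrate is Class 8.
Available-oxygen content 5.9 % by mass meets the Class 5.1 criterion (Oxidizer), so the calcium hypochlorite is Class 5.1.
Class 8 and Class 5.1 may not share an outer package.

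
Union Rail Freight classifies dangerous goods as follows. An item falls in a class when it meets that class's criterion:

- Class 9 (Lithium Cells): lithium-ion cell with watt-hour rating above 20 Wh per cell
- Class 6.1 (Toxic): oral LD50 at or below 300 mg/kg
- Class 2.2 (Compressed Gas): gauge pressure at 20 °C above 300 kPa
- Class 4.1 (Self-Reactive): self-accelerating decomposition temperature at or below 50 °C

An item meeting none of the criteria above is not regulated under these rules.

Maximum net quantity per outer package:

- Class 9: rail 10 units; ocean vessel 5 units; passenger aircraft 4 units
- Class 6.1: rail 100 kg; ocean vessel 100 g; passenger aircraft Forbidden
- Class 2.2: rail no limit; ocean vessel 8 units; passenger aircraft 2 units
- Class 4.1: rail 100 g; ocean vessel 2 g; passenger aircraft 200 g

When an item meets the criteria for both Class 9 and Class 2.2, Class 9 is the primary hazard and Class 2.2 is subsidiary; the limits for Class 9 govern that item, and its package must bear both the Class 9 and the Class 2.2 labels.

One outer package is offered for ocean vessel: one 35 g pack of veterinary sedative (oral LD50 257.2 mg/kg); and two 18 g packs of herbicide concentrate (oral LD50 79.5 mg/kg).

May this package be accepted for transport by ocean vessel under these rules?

Yes

With oral LD50 257.2 mg/kg (≤ 300 mg/kg), the veterinary sedative falls in Class 6.1.
Oral LD50 79.5 mg/kg meets the Class 6.1 criterion (Toxic), so the herbicide concentrate is Class 6.1.
Total Class 6.1: 35 g + (two 18 g packs = 36 g) = 71 g.
71 g ≤ 100 g (ocean vessel limit, Class 6.1) — within limit.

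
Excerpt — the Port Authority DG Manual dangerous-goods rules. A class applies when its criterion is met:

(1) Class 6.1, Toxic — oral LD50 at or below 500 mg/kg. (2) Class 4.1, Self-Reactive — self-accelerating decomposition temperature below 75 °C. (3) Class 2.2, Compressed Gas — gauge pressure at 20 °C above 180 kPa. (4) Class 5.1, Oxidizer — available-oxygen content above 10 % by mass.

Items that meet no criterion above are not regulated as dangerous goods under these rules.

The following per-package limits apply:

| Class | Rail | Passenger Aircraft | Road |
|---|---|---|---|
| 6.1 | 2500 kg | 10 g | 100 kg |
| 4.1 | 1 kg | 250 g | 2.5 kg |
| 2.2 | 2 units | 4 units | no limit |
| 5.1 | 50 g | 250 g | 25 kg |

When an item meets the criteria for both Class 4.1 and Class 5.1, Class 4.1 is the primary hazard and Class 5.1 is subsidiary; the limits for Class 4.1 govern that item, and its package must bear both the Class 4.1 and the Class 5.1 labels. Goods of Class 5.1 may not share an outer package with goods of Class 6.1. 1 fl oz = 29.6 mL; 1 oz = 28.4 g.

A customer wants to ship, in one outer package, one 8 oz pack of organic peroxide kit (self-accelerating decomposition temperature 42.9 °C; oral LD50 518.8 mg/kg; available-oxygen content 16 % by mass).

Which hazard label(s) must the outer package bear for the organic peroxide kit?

Organic peroxide kit: self-accelerating decomposition temperature 42.9 °C < 75 °C → Class 4.1 (Self-Reactive).
Available-oxygen content 16 % by mass meets the Class 5.1 criterion (Oxidizer), so the organic peroxide kit is Class 5.1.
By the precedence rule Class 4.1 is primary and Class 5.1 is subsidiary, and that rule requires both labels on the package.

Class 4.1 and 5.1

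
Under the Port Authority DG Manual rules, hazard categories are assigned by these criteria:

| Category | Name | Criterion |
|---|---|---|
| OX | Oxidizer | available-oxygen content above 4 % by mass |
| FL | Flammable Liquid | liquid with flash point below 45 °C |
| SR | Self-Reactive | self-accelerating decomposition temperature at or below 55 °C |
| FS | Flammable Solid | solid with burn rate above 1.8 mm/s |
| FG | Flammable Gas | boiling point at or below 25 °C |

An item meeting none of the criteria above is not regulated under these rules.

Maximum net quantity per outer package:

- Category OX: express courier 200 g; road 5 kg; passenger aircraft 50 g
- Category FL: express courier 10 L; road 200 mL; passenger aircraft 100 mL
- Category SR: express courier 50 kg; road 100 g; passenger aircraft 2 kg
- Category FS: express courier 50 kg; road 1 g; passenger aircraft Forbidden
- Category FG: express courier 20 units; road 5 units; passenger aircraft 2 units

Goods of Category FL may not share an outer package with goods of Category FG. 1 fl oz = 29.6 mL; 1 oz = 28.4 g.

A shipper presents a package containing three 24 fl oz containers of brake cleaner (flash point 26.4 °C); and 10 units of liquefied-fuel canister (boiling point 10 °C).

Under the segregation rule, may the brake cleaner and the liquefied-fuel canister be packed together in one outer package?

No

With flash point 26.4 °C (< 45 °C), the brake cleaner falls in Category FL.
Boiling point 10 °C meets the Category FG criterion (Flammable Gas), so the liquefied-fuel canister is Category FG.
Category FL and Category FG may not share an outer package.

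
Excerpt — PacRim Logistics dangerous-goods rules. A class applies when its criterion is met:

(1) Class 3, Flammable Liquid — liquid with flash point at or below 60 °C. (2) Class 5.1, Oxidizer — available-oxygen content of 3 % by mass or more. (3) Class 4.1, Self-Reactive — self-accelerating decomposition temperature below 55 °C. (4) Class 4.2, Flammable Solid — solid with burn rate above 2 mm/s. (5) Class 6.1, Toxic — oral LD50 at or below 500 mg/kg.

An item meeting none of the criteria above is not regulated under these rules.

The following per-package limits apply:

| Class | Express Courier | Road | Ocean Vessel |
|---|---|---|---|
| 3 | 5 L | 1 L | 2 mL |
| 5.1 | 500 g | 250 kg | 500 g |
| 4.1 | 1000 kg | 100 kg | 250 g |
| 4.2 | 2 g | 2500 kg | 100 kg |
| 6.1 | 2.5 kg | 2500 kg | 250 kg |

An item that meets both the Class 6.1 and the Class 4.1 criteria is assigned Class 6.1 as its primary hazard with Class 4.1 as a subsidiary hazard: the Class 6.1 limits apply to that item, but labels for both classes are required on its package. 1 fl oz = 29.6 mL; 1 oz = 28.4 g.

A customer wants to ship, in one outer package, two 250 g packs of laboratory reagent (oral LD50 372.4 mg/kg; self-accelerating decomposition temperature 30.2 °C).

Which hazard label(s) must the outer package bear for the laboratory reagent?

Class 4.1 and 6.1

The laboratory reagent has oral LD50 372.4 mg/kg, which is ≤ 500 mg/kg, so it is Class 6.1 (Toxic).
With self-accelerating decomposition temperature 30.2 °C (< 55 °C), the laboratory reagent falls in Class 4.1.
By the precedence rule Class 6.1 is primary and Class 4.1 is subsidiary, and that rule requires both labels on the package.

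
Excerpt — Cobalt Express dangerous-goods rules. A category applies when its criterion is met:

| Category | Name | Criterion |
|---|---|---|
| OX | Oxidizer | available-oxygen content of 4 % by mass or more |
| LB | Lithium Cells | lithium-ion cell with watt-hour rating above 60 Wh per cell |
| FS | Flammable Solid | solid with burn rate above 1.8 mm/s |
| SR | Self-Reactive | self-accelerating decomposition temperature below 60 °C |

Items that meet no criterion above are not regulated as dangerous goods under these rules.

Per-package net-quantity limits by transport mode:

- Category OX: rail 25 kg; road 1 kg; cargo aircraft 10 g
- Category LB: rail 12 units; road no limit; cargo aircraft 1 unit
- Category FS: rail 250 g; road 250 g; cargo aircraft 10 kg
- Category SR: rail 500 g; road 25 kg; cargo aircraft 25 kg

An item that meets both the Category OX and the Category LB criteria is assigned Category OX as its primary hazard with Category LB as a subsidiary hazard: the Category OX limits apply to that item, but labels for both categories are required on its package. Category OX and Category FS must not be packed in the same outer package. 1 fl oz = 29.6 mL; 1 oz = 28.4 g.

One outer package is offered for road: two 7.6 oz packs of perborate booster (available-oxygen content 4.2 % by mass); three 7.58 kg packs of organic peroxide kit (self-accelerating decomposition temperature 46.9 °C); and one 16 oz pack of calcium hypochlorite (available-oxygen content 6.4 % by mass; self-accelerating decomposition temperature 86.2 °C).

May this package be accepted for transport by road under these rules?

Available-oxygen content 4.2 % by mass meets the Category OX criterion (Oxidizer), so the perborate booster is Category OX.
Self-accelerating decomposition temperature 46.9 °C meets the Category SR criterion (Self-Reactive), so the organic peroxide kit is Category SR.
The calcium hypochlorite has available-oxygen content 6.4 % by mass, which is ≥ 4 % by mass, so it is Category OX (Oxidizer).
Category OX net quantity: (two 7.6 oz packs = 431.68 g) + (one 16 oz pack = 454.4 g) = 886.08 g.
886.08 g is within the road limit of 1 kg for Category OX.
Category SR quantity: three 7.58 kg packs = 22.74 kg.
That is within the Category SR road limit of 25 kg.
The segregation rule (Category OX with Category FS) does not apply to Category OX with Category SR.
Every hazard category is within its road limit and no segregation rule is violated.

Yes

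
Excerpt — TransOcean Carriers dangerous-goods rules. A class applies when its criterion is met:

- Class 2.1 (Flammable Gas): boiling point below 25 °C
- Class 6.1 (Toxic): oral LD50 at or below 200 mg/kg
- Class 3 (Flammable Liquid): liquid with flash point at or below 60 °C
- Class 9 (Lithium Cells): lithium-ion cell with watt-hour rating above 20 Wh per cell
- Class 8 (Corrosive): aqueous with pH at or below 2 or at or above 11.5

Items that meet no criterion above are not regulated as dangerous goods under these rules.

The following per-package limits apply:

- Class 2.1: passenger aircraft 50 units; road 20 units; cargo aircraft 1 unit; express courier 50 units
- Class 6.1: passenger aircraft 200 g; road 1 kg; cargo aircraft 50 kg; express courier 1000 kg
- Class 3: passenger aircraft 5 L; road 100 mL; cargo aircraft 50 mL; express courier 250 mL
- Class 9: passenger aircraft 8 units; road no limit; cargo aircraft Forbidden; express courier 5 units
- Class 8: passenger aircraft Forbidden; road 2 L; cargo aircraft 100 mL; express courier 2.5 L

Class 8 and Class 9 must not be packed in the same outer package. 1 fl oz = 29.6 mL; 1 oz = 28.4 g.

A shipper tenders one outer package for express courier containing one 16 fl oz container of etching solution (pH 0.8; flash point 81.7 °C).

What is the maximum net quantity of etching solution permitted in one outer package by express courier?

Etching solution: pH 0.8 ≤ 2 → Class 8 (Corrosive).
The express courier limit for Class 8 is 2.5 L.

2.5 L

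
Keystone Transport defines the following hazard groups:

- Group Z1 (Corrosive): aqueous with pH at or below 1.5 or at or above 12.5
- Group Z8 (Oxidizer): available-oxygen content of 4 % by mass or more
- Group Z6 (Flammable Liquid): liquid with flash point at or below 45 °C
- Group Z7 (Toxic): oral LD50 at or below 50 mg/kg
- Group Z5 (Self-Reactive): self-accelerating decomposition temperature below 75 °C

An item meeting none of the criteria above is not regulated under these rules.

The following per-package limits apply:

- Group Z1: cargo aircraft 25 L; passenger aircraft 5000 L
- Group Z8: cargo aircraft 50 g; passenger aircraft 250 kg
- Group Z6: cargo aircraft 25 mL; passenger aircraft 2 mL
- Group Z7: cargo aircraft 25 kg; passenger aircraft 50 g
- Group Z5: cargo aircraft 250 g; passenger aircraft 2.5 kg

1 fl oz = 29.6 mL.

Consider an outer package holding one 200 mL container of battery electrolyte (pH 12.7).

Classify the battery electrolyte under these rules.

Group Z1

pH 12.7 meets the Group Z1 criterion (Corrosive), so the battery electrolyte is Group Z1.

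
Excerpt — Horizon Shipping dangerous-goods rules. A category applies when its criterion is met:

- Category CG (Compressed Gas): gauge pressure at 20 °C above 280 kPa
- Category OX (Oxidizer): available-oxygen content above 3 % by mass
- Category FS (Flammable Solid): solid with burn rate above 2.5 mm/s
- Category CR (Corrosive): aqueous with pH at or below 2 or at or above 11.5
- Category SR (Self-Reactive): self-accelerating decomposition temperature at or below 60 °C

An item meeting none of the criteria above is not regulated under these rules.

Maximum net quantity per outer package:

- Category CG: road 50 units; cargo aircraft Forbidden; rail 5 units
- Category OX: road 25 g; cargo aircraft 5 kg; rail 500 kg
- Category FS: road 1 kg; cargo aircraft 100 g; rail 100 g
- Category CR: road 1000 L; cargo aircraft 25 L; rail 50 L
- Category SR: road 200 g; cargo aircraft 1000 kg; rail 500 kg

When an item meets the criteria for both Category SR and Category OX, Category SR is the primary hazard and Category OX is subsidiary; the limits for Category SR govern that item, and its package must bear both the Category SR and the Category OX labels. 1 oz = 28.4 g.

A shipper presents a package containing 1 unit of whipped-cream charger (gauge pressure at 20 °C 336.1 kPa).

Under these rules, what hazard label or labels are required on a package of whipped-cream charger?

Whipped-cream charger: gauge pressure at 20 °C 336.1 kPa > 280 kPa → Category CG (Compressed Gas).
Only the Category CG label is required.

Category CG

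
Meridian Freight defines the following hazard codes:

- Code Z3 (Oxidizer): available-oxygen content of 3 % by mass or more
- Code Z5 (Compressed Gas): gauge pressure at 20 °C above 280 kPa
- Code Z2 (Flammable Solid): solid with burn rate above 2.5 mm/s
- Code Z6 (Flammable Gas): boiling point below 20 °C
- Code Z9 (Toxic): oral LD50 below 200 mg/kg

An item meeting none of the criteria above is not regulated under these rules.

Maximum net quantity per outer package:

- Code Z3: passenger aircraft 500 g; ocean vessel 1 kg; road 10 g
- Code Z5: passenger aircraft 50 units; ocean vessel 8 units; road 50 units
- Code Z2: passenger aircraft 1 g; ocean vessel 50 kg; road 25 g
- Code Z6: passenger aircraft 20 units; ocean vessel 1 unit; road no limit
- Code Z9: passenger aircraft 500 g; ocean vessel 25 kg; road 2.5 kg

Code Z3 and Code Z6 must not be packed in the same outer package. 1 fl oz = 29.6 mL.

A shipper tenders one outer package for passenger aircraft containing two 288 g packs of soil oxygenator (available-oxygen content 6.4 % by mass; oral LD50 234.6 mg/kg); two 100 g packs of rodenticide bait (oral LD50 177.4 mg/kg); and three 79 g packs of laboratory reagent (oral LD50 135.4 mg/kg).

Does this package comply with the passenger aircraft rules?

Available-oxygen content 6.4 % by mass meets the Code Z3 criterion (Oxidizer), so the soil oxygenator is Code Z3.
Rodenticide bait: oral LD50 177.4 mg/kg < 200 mg/kg → Code Z9 (Toxic).
The laboratory reagent has oral LD50 135.4 mg/kg, which is < 200 mg/kg, so it is Code Z9 (Toxic).
Code Z9 net quantity: (two 100 g packs = 200 g) + (three 79 g packs = 237 g) = 437 g.
That is within the Code Z9 passenger aircraft limit of 500 g.
Code Z3 quantity: two 288 g packs = 576 g.
That exceeds the Code Z3 passenger aircraft limit of 500 g.
The segregation rule (Code Z3 with Code Z6) does not apply to Code Z9 with Code Z3.

No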